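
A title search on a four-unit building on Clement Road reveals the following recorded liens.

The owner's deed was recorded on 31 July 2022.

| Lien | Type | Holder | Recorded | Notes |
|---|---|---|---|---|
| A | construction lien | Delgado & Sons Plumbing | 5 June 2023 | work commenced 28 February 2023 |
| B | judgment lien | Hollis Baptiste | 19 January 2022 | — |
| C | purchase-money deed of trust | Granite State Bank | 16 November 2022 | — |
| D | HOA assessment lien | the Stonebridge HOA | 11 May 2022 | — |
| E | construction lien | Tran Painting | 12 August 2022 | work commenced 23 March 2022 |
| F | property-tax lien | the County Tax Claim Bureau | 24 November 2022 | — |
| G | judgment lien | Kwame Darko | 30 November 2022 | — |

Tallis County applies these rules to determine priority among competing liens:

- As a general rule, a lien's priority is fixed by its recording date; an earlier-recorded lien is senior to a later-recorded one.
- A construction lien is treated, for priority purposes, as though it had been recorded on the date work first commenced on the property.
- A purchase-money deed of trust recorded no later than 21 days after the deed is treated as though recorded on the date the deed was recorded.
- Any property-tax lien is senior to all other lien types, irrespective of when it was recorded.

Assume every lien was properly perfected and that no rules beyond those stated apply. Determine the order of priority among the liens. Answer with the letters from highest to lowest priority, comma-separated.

Adjusting effective dates: A's effective date is 28 February 2023, when work began; C was recorded 108 days after the deed, outside the 21-day window, so it keeps its recording date; E is treated as recorded 23 March 2022, the work-commencement date.
F, as a property-tax lien, has superpriority and ranks first.
Ordering the rest by effective date: B (19 January 2022), E (23 March 2022), D (11 May 2022), C (16 November 2022), G (30 November 2022), A (28 February 2023).

F, B, E, D, C, G, A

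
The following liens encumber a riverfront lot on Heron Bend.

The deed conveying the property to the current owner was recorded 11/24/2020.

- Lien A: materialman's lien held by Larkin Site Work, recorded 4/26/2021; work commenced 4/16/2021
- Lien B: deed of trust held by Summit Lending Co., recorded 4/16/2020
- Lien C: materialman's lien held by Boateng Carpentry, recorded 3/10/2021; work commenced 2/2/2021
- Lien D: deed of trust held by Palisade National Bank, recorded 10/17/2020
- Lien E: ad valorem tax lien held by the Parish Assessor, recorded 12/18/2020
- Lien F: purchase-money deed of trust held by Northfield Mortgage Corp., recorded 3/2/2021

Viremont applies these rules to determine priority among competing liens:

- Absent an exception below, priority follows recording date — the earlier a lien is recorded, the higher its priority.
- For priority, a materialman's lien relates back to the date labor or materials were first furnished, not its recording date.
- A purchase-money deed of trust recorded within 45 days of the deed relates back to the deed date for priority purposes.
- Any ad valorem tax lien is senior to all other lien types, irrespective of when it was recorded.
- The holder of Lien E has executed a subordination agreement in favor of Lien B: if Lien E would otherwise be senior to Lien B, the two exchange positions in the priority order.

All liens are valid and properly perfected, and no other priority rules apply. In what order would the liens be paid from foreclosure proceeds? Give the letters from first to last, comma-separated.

Effective dates: A is treated as recorded 4/16/2021, the work-commencement date; C relates back to 2/2/2021 (work commenced); F was recorded 98 days after the deed, outside the 45-day window, so it keeps its recording date.
E is an ad valorem tax lien and takes priority over every other lien.
Among the remaining liens, by effective date: B (4/16/2020), D (10/17/2020), C (2/2/2021), F (3/2/2021), A (4/16/2021).
The subordination applies — E was senior to B — so E and B swap.

B, E, D, C, F, A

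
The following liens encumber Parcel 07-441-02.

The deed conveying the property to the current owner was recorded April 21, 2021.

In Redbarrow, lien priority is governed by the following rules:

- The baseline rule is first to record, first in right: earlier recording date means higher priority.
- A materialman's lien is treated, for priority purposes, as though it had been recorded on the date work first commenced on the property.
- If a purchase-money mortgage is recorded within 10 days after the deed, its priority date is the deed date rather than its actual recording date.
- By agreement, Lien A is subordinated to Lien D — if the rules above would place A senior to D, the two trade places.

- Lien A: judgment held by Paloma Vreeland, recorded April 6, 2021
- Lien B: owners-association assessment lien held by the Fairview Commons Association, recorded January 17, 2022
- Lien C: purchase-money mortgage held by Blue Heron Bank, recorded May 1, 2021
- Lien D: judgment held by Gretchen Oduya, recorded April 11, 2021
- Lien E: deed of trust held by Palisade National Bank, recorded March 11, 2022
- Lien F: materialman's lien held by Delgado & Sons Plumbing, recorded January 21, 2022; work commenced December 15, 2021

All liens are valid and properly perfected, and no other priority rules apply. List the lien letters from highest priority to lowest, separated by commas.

Effective dates: C relates back to the deed date April 21, 2021; F relates back to December 15, 2021 (work commenced).
By effective date, earliest first: A (April 6, 2021), D (April 11, 2021), C (April 21, 2021), F (December 15, 2021), B (January 17, 2022), E (March 11, 2022).
A is senior to D before the subordination, so the two trade places.

D, A, C, F, B, E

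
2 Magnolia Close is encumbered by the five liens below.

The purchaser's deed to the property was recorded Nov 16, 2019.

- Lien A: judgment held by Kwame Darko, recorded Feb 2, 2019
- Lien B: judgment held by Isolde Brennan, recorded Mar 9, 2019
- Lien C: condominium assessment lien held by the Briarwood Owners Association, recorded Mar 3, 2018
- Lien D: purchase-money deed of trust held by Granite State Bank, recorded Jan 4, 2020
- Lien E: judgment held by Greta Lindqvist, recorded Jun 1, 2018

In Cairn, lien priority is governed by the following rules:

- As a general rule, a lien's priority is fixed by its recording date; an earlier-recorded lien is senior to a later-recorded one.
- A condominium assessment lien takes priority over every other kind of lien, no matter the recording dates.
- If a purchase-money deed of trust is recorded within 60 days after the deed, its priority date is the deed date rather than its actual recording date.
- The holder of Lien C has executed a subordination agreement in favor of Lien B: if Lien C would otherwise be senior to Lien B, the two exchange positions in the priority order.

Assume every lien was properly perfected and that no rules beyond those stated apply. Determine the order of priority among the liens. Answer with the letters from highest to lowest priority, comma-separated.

B, E, A, C, D

Adjusting effective dates: D's effective date is the deed date, Nov 16, 2019.
C is a condominium assessment lien, so it outranks all other liens regardless of date.
Ordering the rest by effective date: E (Jun 1, 2018), A (Feb 2, 2019), B (Mar 9, 2019), D (Nov 16, 2019).
Because C would otherwise rank above B, the subordination swaps them.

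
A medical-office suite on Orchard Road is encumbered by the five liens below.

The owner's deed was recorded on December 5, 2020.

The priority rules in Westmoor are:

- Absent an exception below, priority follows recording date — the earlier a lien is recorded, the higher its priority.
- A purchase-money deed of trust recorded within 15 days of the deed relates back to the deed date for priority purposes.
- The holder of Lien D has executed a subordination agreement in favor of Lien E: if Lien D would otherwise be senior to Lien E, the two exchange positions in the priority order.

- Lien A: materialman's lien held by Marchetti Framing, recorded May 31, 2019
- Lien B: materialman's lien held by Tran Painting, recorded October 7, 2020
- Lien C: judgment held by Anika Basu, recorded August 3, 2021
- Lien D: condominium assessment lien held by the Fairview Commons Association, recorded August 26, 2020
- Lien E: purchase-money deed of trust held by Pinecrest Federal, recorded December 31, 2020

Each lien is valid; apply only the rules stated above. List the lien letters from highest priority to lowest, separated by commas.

A, E, B, D, C

Effective dates: E was recorded 26 days after the deed, outside the 15-day window, so it keeps its recording date.
Sorted by effective date: A (May 31, 2019), D (August 26, 2020), B (October 7, 2020), E (December 31, 2020), C (August 3, 2021).
The subordination applies — D was senior to E — so D and E swap.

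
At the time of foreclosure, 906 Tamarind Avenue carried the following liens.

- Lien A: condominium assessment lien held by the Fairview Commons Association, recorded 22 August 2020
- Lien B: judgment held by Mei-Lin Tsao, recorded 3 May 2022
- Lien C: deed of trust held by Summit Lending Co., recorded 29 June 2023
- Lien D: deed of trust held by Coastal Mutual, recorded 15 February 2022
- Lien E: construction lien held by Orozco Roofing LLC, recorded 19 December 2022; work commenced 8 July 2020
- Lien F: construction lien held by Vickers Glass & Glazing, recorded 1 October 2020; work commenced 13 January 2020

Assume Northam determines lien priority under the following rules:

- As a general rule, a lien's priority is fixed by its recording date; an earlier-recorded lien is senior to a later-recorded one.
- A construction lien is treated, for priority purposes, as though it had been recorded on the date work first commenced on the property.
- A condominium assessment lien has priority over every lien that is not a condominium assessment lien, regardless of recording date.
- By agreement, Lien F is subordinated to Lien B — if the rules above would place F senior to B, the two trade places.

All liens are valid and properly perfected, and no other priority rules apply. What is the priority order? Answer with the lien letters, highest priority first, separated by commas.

A, B, E, D, F, C

First, effective dates: E relates back to 8 July 2020 (work commenced); F relates back to 13 January 2020 (work commenced).
A is a condominium assessment lien, so it outranks all other liens regardless of date.
Ordering the rest by effective date: F (13 January 2020), E (8 July 2020), D (15 February 2022), B (3 May 2022), C (29 June 2023).
The subordination applies — F was senior to B — so F and B swap.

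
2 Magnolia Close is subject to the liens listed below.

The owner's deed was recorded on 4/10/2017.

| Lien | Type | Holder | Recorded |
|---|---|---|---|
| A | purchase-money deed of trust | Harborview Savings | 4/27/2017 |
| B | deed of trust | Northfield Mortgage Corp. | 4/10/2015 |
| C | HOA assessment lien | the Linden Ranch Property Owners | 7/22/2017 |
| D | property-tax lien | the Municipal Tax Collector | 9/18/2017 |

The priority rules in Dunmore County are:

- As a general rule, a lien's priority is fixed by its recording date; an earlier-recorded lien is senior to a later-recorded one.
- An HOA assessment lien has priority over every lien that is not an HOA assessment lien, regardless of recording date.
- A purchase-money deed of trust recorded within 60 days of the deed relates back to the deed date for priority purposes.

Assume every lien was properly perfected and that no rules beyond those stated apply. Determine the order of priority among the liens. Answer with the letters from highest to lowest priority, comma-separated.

Effective dates after the stated exceptions: A was recorded within the 60-day window, so its effective date is the deed date 4/10/2017.
As an HOA assessment lien, C is senior to every other lien.
Remaining liens by effective date: B (4/10/2015), A (4/10/2017), D (9/18/2017).

C, B, A, D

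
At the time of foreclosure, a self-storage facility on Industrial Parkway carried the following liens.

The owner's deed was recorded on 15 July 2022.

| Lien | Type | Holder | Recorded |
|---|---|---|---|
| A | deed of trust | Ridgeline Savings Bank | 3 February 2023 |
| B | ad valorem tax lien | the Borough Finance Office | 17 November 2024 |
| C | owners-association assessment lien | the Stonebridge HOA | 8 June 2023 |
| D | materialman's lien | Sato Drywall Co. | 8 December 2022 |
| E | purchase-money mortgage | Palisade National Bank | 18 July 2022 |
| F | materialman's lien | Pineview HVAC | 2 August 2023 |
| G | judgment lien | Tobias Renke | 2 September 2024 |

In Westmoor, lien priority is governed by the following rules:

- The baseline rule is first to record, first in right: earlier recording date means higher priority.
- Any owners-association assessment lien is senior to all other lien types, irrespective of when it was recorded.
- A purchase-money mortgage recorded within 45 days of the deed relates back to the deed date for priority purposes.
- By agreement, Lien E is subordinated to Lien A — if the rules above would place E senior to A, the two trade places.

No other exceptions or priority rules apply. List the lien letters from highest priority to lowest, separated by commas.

Effective dates: E's effective date is the deed date, 15 July 2022.
As an owners-association assessment lien, C is senior to every other lien.
The other liens, earliest effective date first: E (15 July 2022), D (8 December 2022), A (3 February 2023), F (2 August 2023), G (2 September 2024), B (17 November 2024).
The subordination applies — E was senior to A — so E and A swap.

C, A, D, E, F, G, B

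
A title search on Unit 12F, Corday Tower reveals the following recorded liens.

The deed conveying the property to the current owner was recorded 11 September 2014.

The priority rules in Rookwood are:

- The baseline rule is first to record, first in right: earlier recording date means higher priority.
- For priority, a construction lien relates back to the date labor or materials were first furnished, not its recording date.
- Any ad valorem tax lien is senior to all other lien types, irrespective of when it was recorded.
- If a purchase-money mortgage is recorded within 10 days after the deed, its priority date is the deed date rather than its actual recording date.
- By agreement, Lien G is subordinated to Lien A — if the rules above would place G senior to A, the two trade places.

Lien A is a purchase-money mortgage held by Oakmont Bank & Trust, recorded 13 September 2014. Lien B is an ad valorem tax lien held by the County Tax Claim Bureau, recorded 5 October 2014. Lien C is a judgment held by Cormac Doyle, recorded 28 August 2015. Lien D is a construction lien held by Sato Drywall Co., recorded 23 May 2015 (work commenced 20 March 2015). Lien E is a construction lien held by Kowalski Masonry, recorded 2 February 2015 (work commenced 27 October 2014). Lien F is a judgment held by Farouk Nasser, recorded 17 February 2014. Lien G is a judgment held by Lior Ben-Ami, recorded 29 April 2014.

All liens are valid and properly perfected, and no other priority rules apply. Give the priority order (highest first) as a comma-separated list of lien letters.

B, F, A, G, E, D, C

Adjusting effective dates: A was recorded within the 10-day window, so its effective date is the deed date 11 September 2014; D is treated as recorded 20 March 2015, the work-commencement date; E relates back to 27 October 2014 (work commenced).
B, as an ad valorem tax lien, has superpriority and ranks first.
Ordering the rest by effective date: F (17 February 2014), G (29 April 2014), A (11 September 2014), E (27 October 2014), D (20 March 2015), C (28 August 2015).
G would otherwise be senior to A, so under the subordination agreement G and A exchange positions.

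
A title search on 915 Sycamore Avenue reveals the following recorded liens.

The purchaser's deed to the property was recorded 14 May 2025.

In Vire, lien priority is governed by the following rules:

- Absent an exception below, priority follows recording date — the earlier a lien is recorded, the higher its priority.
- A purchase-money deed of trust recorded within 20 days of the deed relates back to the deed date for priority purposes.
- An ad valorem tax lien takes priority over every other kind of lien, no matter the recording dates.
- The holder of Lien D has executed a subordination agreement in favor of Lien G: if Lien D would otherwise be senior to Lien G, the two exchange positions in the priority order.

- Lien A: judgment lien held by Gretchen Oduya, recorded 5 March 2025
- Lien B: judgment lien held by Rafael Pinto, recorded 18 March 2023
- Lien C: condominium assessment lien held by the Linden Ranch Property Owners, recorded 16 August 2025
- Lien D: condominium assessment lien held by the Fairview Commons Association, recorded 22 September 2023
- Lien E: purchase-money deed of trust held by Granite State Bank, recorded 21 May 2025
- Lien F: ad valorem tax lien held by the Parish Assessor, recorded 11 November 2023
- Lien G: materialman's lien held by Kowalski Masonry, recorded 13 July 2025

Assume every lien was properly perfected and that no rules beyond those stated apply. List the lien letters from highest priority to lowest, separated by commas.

Adjusting effective dates: E relates back to the deed date 14 May 2025.
F, as an ad valorem tax lien, has superpriority and ranks first.
The other liens, earliest effective date first: B (18 March 2023), D (22 September 2023), A (5 March 2025), E (14 May 2025), G (13 July 2025), C (16 August 2025).
The subordination applies — D was senior to G — so D and G swap.

F, B, G, A, E, D, C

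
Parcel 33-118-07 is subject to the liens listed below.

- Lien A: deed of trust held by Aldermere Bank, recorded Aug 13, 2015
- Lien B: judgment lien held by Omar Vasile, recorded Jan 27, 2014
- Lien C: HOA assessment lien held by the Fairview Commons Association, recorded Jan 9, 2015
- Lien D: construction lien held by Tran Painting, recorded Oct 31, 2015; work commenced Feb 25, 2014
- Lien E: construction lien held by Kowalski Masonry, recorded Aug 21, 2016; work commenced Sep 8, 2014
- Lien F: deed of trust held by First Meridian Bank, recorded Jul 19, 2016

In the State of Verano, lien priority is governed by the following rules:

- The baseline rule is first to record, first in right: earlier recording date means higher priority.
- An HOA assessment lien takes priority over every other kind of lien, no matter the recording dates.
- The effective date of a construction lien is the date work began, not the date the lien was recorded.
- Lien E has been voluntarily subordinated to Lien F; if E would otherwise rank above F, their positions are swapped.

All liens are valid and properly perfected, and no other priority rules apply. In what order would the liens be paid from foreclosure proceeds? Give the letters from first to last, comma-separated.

First, effective dates: D relates back to Feb 25, 2014 (work commenced); E's effective date is Sep 8, 2014, when work began.
C is an HOA assessment lien and takes priority over every other lien.
Among the remaining liens, by effective date: B (Jan 27, 2014), D (Feb 25, 2014), E (Sep 8, 2014), A (Aug 13, 2015), F (Jul 19, 2016).
E is senior to F before the subordination, so the two trade places.

C, B, D, F, A, E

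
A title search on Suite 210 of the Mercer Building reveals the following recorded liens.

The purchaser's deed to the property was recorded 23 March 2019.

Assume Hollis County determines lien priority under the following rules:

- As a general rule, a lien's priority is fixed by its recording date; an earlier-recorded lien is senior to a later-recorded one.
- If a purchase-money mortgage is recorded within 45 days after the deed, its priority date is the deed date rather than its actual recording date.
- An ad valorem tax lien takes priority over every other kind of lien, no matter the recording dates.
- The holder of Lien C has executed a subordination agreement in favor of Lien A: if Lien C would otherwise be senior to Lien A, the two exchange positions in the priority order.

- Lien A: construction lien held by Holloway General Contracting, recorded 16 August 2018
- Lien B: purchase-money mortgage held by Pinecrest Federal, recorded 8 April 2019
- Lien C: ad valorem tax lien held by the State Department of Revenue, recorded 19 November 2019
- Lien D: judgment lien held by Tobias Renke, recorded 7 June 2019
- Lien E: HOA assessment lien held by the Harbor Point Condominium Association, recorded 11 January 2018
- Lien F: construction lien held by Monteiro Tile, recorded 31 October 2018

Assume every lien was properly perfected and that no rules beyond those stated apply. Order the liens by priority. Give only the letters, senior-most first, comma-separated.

A, E, C, F, B, D

Effective dates after the stated exceptions: B relates back to the deed date 23 March 2019.
C is an ad valorem tax lien and takes priority over every other lien.
Ordering the rest by effective date: E (11 January 2018), A (16 August 2018), F (31 October 2018), B (23 March 2019), D (7 June 2019).
C is senior to A before the subordination, so the two trade places.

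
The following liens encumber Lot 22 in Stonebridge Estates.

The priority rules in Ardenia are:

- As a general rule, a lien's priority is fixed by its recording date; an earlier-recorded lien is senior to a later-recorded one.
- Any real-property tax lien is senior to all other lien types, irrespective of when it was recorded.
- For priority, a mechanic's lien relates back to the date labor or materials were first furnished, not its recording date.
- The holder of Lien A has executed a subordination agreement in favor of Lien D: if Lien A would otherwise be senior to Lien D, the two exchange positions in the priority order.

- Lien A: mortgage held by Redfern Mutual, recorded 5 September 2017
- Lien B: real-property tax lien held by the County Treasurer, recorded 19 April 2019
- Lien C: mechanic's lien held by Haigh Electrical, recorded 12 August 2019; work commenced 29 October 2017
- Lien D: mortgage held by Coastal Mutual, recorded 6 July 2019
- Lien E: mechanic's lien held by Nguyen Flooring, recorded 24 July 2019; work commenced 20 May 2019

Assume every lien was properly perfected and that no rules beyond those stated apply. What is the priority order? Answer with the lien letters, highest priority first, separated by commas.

B, D, C, E, A

First, effective dates: C relates back to 29 October 2017 (work commenced); E is treated as recorded 20 May 2019, the work-commencement date.
B is a real-property tax lien, so it outranks all other liens regardless of date.
Ordering the rest by effective date: A (5 September 2017), C (29 October 2017), E (20 May 2019), D (6 July 2019).
A is senior to D before the subordination, so the two trade places.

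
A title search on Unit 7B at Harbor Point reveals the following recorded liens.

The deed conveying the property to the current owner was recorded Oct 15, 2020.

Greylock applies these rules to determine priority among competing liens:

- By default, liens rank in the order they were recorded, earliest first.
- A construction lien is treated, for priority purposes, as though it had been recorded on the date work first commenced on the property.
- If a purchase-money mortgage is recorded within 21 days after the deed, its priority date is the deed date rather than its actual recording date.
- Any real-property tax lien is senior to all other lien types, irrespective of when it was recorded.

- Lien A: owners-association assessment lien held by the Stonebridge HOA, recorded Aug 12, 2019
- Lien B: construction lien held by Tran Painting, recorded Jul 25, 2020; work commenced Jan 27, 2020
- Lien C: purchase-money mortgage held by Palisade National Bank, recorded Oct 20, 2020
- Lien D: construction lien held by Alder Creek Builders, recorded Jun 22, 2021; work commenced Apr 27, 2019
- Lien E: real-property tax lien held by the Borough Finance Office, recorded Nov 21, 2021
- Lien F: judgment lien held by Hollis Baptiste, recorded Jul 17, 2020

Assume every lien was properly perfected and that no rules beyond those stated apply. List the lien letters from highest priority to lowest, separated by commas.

E, D, A, B, F, C

Adjusting effective dates: B relates back to Jan 27, 2020 (work commenced); C was recorded within the 21-day window, so its effective date is the deed date Oct 15, 2020; D is treated as recorded Apr 27, 2019, the work-commencement date.
E is a real-property tax lien, so it outranks all other liens regardless of date.
The other liens, earliest effective date first: D (Apr 27, 2019), A (Aug 12, 2019), B (Jan 27, 2020), F (Jul 17, 2020), C (Oct 15, 2020).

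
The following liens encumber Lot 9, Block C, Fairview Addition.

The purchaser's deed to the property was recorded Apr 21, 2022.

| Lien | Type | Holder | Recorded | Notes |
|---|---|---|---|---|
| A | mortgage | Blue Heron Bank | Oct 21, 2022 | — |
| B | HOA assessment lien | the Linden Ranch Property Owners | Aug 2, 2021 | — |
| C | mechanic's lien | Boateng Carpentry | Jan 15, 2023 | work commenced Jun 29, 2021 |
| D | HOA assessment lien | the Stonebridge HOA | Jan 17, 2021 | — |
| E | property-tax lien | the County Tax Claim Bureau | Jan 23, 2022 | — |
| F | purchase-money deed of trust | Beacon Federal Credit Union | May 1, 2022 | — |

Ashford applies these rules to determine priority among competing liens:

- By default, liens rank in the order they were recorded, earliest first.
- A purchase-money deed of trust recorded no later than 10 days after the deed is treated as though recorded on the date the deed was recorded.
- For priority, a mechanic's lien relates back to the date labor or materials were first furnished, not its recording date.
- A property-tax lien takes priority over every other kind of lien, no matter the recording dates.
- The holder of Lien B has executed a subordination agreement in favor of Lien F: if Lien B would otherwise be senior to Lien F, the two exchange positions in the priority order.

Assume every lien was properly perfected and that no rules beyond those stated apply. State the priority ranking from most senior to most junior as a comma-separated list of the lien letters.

Effective dates after the stated exceptions: C's effective date is Jun 29, 2021, when work began; F was recorded within the 10-day window, so its effective date is the deed date Apr 21, 2022.
E is a property-tax lien, so it outranks all other liens regardless of date.
Among the remaining liens, by effective date: D (Jan 17, 2021), C (Jun 29, 2021), B (Aug 2, 2021), F (Apr 21, 2022), A (Oct 21, 2022).
Because B would otherwise rank above F, the subordination swaps them.

E, D, C, F, B, A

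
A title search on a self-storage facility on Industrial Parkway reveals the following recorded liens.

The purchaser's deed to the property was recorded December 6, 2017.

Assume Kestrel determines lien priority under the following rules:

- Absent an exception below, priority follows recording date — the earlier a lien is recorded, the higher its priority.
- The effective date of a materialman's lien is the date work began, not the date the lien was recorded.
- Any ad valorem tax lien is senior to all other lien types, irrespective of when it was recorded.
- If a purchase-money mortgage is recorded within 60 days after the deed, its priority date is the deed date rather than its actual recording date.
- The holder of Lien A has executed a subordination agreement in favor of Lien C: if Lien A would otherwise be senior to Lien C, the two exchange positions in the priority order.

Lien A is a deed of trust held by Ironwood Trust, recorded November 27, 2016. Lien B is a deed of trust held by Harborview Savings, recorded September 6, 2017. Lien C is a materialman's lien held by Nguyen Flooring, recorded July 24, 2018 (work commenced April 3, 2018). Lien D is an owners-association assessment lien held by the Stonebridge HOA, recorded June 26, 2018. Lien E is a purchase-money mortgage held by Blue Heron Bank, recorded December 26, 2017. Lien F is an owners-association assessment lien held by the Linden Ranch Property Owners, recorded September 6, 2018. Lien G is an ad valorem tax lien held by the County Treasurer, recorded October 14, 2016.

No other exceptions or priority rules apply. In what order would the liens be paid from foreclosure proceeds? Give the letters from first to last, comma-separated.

G, C, B, E, A, D, F

Effective dates: C's effective date is April 3, 2018, when work began; E relates back to the deed date December 6, 2017.
G, as an ad valorem tax lien, has superpriority and ranks first.
Remaining liens by effective date: A (November 27, 2016), B (September 6, 2017), E (December 6, 2017), C (April 3, 2018), D (June 26, 2018), F (September 6, 2018).
Because A would otherwise rank above C, the subordination swaps them.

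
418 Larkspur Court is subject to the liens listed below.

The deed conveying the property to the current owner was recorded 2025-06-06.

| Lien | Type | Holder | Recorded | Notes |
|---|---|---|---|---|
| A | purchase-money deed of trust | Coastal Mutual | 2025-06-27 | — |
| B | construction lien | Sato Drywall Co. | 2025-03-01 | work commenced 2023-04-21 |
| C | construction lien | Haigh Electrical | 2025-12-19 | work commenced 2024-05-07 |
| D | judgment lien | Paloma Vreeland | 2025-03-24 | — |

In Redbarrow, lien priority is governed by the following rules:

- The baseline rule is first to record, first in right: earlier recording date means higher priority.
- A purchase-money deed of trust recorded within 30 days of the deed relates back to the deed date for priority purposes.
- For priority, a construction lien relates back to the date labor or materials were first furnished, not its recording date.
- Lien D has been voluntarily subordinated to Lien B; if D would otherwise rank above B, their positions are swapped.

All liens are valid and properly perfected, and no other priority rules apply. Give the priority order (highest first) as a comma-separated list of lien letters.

Effective dates after the stated exceptions: A's effective date is the deed date, 2025-06-06; B relates back to 2023-04-21 (work commenced); C is treated as recorded 2024-05-07, the work-commencement date.
By effective date: B (2023-04-21), C (2024-05-07), D (2025-03-24), A (2025-06-06).
Since D is not senior to B, the subordination leaves the order unchanged.

B, C, D, A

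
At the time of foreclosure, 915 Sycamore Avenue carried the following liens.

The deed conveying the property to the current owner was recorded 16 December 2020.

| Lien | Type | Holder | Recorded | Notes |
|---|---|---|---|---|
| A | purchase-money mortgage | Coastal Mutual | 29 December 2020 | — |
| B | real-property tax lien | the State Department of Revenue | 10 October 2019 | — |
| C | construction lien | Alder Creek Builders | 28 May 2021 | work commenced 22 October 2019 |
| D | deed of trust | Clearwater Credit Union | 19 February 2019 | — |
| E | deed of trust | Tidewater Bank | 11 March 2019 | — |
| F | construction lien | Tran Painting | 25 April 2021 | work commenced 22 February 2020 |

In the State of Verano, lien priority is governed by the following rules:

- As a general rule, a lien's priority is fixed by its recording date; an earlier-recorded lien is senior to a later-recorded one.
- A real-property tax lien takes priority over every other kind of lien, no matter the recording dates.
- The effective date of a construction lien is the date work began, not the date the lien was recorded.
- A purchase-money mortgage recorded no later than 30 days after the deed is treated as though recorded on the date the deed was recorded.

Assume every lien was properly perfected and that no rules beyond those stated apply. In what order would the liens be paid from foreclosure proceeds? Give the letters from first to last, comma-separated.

B, D, E, C, F, A

Effective dates after the stated exceptions: A was recorded within the 30-day window, so its effective date is the deed date 16 December 2020; C's effective date is 22 October 2019, when work began; F's effective date is 22 February 2020, when work began.
B, as a real-property tax lien, has superpriority and ranks first.
Among the remaining liens, by effective date: D (19 February 2019), E (11 March 2019), C (22 October 2019), F (22 February 2020), A (16 December 2020).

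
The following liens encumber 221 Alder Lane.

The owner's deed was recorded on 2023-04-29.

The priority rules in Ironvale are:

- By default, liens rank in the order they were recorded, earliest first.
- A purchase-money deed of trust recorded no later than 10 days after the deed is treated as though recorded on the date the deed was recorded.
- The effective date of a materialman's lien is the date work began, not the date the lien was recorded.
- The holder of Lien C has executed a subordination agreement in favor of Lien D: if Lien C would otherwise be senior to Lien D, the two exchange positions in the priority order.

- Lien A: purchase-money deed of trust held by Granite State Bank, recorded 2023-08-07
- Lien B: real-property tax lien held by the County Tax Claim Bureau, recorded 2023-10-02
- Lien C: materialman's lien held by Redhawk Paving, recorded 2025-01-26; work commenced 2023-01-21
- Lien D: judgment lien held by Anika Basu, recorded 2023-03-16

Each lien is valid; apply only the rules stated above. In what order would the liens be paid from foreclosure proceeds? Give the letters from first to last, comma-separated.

D, C, A, B

Effective dates: A was recorded 100 days after the deed, outside the 10-day window, so it keeps its recording date; C relates back to 2023-01-21 (work commenced).
Sorted by effective date: C (2023-01-21), D (2023-03-16), A (2023-08-07), B (2023-10-02).
C is senior to D before the subordination, so the two trade places.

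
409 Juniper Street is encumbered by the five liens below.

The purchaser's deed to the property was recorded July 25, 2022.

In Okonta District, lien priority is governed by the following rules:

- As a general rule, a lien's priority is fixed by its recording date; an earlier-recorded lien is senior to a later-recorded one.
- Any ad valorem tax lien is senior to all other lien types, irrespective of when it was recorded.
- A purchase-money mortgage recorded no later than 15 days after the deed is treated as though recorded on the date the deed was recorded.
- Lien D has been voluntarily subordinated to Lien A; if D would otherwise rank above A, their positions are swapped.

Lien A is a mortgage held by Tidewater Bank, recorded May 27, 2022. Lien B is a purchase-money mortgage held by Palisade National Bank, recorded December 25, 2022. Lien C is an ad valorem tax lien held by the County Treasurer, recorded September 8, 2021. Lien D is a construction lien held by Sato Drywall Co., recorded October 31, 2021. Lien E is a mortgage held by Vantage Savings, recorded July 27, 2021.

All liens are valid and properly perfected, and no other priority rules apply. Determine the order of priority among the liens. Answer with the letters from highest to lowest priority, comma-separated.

Effective dates after the stated exceptions: B missed the 15-day window (153 days after the deed), so its recording date stands.
C is an ad valorem tax lien and takes priority over every other lien.
Ordering the rest by effective date: E (July 27, 2021), D (October 31, 2021), A (May 27, 2022), B (December 25, 2022).
D is senior to A before the subordination, so the two trade places.

C, E, A, D, B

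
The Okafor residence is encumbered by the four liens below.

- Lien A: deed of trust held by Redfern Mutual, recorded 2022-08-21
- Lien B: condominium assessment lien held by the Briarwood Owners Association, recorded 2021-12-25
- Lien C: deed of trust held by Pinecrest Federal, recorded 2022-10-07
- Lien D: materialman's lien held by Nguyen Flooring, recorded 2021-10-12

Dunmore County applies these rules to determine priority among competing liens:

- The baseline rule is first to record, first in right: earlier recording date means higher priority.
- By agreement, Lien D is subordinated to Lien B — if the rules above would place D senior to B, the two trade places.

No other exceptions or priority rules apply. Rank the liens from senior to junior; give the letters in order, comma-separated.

Sorted by effective date: D (2021-10-12), B (2021-12-25), A (2022-08-21), C (2022-10-07).
D would otherwise be senior to B, so under the subordination agreement D and B exchange positions.

B, D, A, C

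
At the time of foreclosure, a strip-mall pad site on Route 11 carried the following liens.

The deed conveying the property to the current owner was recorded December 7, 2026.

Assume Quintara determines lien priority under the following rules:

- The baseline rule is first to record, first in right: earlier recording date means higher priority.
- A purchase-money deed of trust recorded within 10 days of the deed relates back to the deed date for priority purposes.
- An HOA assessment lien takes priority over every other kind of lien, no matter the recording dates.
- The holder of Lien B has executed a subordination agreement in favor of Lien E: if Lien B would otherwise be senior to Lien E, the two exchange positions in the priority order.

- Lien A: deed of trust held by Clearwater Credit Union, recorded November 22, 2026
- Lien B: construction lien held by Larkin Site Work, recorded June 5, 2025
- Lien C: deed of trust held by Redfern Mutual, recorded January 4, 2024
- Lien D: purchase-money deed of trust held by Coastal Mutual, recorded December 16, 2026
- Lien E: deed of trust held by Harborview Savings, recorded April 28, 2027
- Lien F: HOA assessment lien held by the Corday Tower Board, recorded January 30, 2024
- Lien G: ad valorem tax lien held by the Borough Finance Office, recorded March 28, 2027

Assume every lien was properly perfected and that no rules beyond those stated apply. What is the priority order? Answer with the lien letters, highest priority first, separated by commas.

Effective dates after the stated exceptions: D relates back to the deed date December 7, 2026.
F is an HOA assessment lien and takes priority over every other lien.
Among the remaining liens, by effective date: C (January 4, 2024), B (June 5, 2025), A (November 22, 2026), D (December 7, 2026), G (March 28, 2027), E (April 28, 2027).
Because B would otherwise rank above E, the subordination swaps them.

F, C, E, A, D, G, B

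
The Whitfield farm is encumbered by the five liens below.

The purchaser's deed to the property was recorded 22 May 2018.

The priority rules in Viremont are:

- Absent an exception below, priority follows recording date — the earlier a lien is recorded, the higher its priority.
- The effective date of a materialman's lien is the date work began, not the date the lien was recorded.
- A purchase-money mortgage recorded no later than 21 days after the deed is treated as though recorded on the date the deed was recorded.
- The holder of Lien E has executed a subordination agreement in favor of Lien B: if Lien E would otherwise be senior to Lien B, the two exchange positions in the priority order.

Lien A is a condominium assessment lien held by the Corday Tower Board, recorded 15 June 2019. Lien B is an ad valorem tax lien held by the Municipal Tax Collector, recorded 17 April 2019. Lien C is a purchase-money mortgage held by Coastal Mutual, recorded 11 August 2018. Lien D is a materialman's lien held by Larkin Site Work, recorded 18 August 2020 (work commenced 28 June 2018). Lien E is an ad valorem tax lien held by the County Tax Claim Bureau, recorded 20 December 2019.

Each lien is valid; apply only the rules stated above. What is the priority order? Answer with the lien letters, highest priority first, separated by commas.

Effective dates after the stated exceptions: C was recorded 81 days after the deed — beyond 21 days — so no relation-back applies; D is treated as recorded 28 June 2018, the work-commencement date.
Ordering by effective date: D (28 June 2018), C (11 August 2018), B (17 April 2019), A (15 June 2019), E (20 December 2019).
E is already junior to B, so the subordination agreement changes nothing.

D, C, B, A, E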